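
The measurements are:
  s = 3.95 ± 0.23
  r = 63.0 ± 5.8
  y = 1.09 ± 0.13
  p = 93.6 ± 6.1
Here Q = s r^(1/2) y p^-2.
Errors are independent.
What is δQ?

0.000747

For a monomial Q ∝ s, r^(1/2), y, p^-2, fractional errors add in quadrature:
  (1·δs/s)² = (1×0.0582)² = 0.00339;  (½·δr/r)² = (0.5×0.0921)² = 0.00212;  (1·δy/y)² = (1×0.119)² = 0.0142;  (-2·δp/p)² = (-2×0.0652)² = 0.0170
δQ/Q = √(0.0367) = 0.192
Q = 0.00390, so δQ = 0.192 × 0.00390 = 0.000747.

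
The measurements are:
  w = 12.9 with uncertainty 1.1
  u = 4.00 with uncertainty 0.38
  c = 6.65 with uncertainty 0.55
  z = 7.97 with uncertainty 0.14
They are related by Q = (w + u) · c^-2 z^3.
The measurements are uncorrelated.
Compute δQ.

Let h = w + u = 16.9. δh = √(δw² + δu²) = √(1.21 + 0.144) = 1.16, so δh/h = 0.0689.
Q is then a monomial in h, c, z:
δQ/Q = √((δh/h)² + (-2·δc/c)² + (3·δz/z)²) = √(0.00474 + 0.0274 + 0.00278) = 0.187
Q = 193, so δQ = 0.187 × 193 = 36.1.

36.1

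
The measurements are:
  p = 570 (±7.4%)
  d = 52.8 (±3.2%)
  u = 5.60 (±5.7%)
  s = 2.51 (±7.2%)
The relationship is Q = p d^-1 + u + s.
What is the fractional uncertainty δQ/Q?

Let w = p·d^-1 = 10.8. δw/w = √((1·δp/p)² + (-1·δd/d)²) = √(0.00548 + 0.00102) = 0.0806, so δw = 0.870.
Q = w + u + s: δQ = √(δw² + δu² + δs²) = √(0.758 + 0.102 + 0.0327) = 0.944
Q = 18.9, so δQ/Q = 0.944/18.9 = 0.0500.

0.0500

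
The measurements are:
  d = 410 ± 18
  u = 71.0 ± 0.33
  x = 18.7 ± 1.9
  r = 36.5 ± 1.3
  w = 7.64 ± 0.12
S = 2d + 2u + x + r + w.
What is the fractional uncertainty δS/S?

Each term contributes (cᵢ δxᵢ)² to (δS)²:
  (2·δd)² = 1300;  (2·δu)² = 0.436;  (δx)² = 3.61;  (δr)² = 1.69;  (δw)² = 0.0144
δS = √(1300) = 36.1
S = 1020, so δS/S = 36.1/1020 = 0.0352.

0.0352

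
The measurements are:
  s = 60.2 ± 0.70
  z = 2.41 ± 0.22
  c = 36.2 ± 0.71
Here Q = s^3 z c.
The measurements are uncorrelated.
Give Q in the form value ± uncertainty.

Q is a product of powers, so relative uncertainties combine in quadrature:
  (3·δs/s)² = (3×0.0116)² = 0.00122;  (1·δz/z)² = (1×0.0913)² = 0.00833;  (1·δc/c)² = (1×0.0196)² = 0.000385
δQ/Q = √(0.00993) = 0.0997
Q = 1.9e+07, so δQ = 0.0997 × 1.9e+07 = 1.9e+06.

(1.90 ± 0.190) × 10^7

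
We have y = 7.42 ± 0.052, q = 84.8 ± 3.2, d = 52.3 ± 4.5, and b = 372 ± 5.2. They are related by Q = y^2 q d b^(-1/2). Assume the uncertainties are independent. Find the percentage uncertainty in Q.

9.52%

Products/powers → add relative errors in quadrature, weighted by exponent:
  (2·δy/y)² = (2×0.00701)² = 0.000196;  (1·δq/q)² = (1×0.0377)² = 0.00142;  (1·δd/d)² = (1×0.0860)² = 0.00740;  (−½·δb/b)² = (-0.5×0.0140)² = 4.88e-05
δQ/Q = √(0.00907) = 0.0952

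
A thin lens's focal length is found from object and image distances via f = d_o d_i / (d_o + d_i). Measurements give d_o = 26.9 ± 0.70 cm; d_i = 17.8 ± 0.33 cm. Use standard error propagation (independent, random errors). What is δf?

0.163 cm

∂f/∂d_o = (d_i/(d_o+d_i))² = 0.159;  ∂f/∂d_i = (d_o/(d_o+d_i))² = 0.362
δf = √((∂f/∂d_o · δd_o)² + (∂f/∂d_i · δd_i)²) = √(0.0123 + 0.0143) = 0.163 cm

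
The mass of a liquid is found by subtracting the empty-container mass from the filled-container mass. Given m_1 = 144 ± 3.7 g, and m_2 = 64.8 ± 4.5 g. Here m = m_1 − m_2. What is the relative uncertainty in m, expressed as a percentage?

m is a linear combination, so absolute uncertainties add in quadrature:
  (δm_1)² = 13.7;  (δm_2)² = 20.2
δm = √(33.9) = 5.83 g
m = 79.2 g, so δm/m = 5.83/79.2 = 0.0736.

7.36%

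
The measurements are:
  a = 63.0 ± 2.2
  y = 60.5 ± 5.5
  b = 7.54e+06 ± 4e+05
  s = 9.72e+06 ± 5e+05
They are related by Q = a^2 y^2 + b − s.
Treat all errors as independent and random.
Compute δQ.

Let p = a^2·y^2 = 1.45e+07. δp/p = √((2·δa/a)² + (2·δy/y)²) = √(0.00488 + 0.0331) = 0.195, so δp = 2.83e+06.
Q = p + b − s: δQ = √(δp² + δb² + δs²) = √(8.01e+12 + 1.6e+11 + 2.5e+11) = 2.9e+06

2.9e+06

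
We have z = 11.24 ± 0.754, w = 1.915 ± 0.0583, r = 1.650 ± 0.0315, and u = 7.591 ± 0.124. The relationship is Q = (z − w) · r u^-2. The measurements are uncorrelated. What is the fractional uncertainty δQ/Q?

Let h = z − w = 9.325. δh = √(δz² + δw²) = √(0.569 + 0.00340) = 0.756, so δh/h = 0.0811.
Q is then a monomial in h, r, u:
δQ/Q = √((δh/h)² + (1·δr/r)² + (-2·δu/u)²) = √(0.00658 + 0.000364 + 0.00107) = 0.0895

0.0895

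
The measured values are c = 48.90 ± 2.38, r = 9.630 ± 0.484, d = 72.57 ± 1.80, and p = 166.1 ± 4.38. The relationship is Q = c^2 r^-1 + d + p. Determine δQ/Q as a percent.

Let w = c^2·r^-1 = 248.3. δw/w = √((2·δc/c)² + (-1·δr/r)²) = √(0.00948 + 0.00253) = 0.110, so δw = 27.2.
Q = w + d + p: δQ = √(δw² + δd² + δp²) = √(740 + 3.24 + 19.2) = 27.6
Q = 487.0, so δQ/Q = 27.6/487.0 = 0.0567.

5.67%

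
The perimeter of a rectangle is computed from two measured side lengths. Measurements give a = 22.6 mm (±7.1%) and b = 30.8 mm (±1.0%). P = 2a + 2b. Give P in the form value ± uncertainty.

107 ± 3.27 mm

For a sum/difference, combine absolute errors in quadrature:
  (2·δa)² = 10.3;  (2·δb)² = 0.379
δP = √(10.7) = 3.27 mm
P = 107 mm.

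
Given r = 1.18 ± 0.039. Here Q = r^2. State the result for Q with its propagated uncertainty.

1.39 ± 0.0920

Each factor contributes (exponent × relative error)² to (δQ/Q)²:
  (2·δr/r)² = (2×0.0331)² = 0.00437
δQ/Q = √(0.00437) = 0.0661
Q = 1.39, so δQ = 0.0661 × 1.39 = 0.0920.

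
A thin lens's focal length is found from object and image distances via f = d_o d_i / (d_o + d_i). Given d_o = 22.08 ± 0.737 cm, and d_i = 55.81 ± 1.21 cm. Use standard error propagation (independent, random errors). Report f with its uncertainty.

15.82 ± 0.391 cm

∂f/∂d_o = (d_i/(d_o+d_i))² = 0.513;  ∂f/∂d_i = (d_o/(d_o+d_i))² = 0.0804
δf = √((∂f/∂d_o · δd_o)² + (∂f/∂d_i · δd_i)²) = √(0.143 + 0.00945) = 0.391 cm
f = 15.82 cm.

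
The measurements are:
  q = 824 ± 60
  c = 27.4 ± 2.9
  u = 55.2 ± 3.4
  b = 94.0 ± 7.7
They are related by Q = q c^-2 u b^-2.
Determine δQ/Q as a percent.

28.4%

For a monomial Q ∝ q, c^-2, u, b^-2, fractional errors add in quadrature:
  (1·δq/q)² = (1×0.0728)² = 0.00530;  (-2·δc/c)² = (-2×0.106)² = 0.0448;  (1·δu/u)² = (1×0.0616)² = 0.00379;  (-2·δb/b)² = (-2×0.0819)² = 0.0268
δQ/Q = √(0.0807) = 0.284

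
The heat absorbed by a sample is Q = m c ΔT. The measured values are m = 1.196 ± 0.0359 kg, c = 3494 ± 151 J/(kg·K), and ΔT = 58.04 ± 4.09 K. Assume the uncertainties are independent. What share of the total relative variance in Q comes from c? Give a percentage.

(δQ/Q)² = (1·δm/m)² + (1·δc/c)² + (1·δΔT/ΔT)²
  m term: (1×0.0300)² = 0.000901
  c term: (1×0.0432)² = 0.00187
  ΔT term: (1×0.0705)² = 0.00497
Total = 0.00773. Share from c = 0.00187/0.00773 = 0.241.

24.1%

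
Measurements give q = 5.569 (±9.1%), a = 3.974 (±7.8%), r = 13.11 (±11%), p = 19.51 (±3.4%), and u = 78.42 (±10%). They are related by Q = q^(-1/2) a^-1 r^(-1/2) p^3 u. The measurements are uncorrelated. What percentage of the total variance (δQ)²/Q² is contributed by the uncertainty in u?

(δQ/Q)² = (−½·δq/q)² + (-1·δa/a)² + (−½·δr/r)² + (3·δp/p)² + (1·δu/u)²
  q term: (-0.5×0.0910)² = 0.00207
  a term: (-1×0.0780)² = 0.00608
  r term: (-0.5×0.110)² = 0.00302
  p term: (3×0.0340)² = 0.0104
  u term: (1×0.100)² = 0.0100
Total = 0.0316. Share from u = 0.0100/0.0316 = 0.317.

31.7%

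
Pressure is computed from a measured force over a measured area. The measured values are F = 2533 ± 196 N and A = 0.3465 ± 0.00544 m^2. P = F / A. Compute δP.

577 Pa

Products/powers → add relative errors in quadrature, weighted by exponent:
  (1·δF/F)² = (1×0.0774)² = 0.00599;  (-1·δA/A)² = (-1×0.0157)² = 0.000246
δP/P = √(0.00623) = 0.0790
P = 7310 Pa, so δP = 0.0790 × 7310 = 577 Pa.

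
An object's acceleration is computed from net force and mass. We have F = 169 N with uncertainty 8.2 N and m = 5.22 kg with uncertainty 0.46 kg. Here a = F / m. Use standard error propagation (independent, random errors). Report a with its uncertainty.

32.4 ± 3.26 m/s^2

Each factor contributes (exponent × relative error)² to (δa/a)²:
  (1·δF/F)² = (1×0.0485)² = 0.00235;  (-1·δm/m)² = (-1×0.0881)² = 0.00777
δa/a = √(0.0101) = 0.101
a = 32.4 m/s^2, so δa = 0.101 × 32.4 = 3.26 m/s^2.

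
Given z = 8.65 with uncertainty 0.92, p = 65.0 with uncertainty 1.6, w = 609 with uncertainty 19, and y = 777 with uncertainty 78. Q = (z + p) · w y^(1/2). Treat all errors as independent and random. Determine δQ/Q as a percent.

Let u = z + p = 73.7. δu = √(δz² + δp²) = √(0.846 + 2.56) = 1.85, so δu/u = 0.0251.
Q is then a monomial in u, w, y:
δQ/Q = √((δu/u)² + (1·δw/w)² + (½·δy/y)²) = √(0.000628 + 0.000973 + 0.00252) = 0.0642

6.42%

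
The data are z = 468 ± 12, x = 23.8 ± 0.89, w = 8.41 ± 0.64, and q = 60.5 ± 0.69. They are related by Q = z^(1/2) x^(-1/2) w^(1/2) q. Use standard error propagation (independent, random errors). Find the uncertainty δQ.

35.6

For a monomial Q ∝ z^(1/2), x^(-1/2), w^(1/2), q, fractional errors add in quadrature:
  (½·δz/z)² = (0.5×0.0256)² = 0.000164;  (−½·δx/x)² = (-0.5×0.0374)² = 0.000350;  (½·δw/w)² = (0.5×0.0761)² = 0.00145;  (1·δq/q)² = (1×0.0114)² = 0.000130
δQ/Q = √(0.00209) = 0.0457
Q = 778, so δQ = 0.0457 × 778 = 35.6.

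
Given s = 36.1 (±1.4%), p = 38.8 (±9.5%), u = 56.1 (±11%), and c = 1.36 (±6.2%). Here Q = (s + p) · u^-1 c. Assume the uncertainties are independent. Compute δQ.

Let w = s + p = 74.9. δw = √(δs² + δp²) = √(0.255 + 13.6) = 3.72, so δw/w = 0.0497.
Q is then a monomial in w, u, c:
δQ/Q = √((δw/w)² + (-1·δu/u)² + (1·δc/c)²) = √(0.00247 + 0.0121 + 0.00384) = 0.136
Q = 1.82, so δQ = 0.136 × 1.82 = 0.246.

0.246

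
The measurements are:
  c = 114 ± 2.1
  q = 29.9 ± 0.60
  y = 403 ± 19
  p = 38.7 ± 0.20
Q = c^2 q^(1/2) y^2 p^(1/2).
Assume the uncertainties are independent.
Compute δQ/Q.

Relative error in a monomial: (δQ/Q)² = Σ (nᵢ · δxᵢ/xᵢ)².
  (2·δc/c)² = (2×0.0184)² = 0.00136;  (½·δq/q)² = (0.5×0.0201)² = 0.000101;  (2·δy/y)² = (2×0.0471)² = 0.00889;  (½·δp/p)² = (0.5×0.00517)² = 6.68e-06
δQ/Q = √(0.0104) = 0.102

0.102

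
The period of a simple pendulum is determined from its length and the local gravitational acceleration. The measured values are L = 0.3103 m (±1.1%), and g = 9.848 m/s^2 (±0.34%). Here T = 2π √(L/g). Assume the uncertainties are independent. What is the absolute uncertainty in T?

0.00642 s

Products/powers → add relative errors in quadrature, weighted by exponent:
  (½·δL/L)² = (0.5×0.0110)² = 3.03e-05;  (−½·δg/g)² = (-0.5×0.00340)² = 2.89e-06
δT/T = √(3.31e-05) = 0.00576
T = 1.115 s, so δT = 0.00576 × 1.115 = 0.00642 s.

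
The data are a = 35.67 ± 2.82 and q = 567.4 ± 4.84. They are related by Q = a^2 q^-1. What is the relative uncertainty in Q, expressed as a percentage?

For a monomial Q ∝ a^2, q^-1, fractional errors add in quadrature:
  (2·δa/a)² = (2×0.0791)² = 0.0250;  (-1·δq/q)² = (-1×0.00853)² = 7.28e-05
δQ/Q = √(0.0251) = 0.158

15.8%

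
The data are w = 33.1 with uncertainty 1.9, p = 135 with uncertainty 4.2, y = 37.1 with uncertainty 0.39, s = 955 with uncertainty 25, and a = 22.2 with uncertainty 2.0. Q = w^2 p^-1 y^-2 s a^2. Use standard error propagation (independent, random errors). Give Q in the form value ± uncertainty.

Products/powers → add relative errors in quadrature, weighted by exponent:
  (2·δw/w)² = (2×0.0574)² = 0.0132;  (-1·δp/p)² = (-1×0.0311)² = 0.000968;  (-2·δy/y)² = (-2×0.0105)² = 0.000442;  (1·δs/s)² = (1×0.0262)² = 0.000685;  (2·δa/a)² = (2×0.0901)² = 0.0325
δQ/Q = √(0.0477) = 0.218
Q = 2780, so δQ = 0.218 × 2780 = 606.

2780 ± 606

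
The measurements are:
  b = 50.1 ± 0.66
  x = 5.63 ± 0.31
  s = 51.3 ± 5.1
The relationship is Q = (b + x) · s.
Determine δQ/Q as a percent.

Let u = b + x = 55.7. δu = √(δb² + δx²) = √(0.436 + 0.0961) = 0.729, so δu/u = 0.0131.
Q is then a monomial in u, s:
δQ/Q = √((δu/u)² + (1·δs/s)²) = √(0.000171 + 0.00988) = 0.100

10.0%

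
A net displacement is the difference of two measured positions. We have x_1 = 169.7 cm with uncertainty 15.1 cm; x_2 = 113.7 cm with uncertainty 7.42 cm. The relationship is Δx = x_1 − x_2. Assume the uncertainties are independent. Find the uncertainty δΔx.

16.8 cm

Absolute uncertainties add in quadrature for a linear combination:
  (δx_1)² = 228;  (δx_2)² = 55.1
δΔx = √(283) = 16.8 cm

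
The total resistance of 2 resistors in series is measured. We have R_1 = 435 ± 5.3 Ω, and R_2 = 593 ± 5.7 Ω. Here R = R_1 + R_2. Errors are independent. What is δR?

7.78 Ω

For a sum/difference, combine absolute errors in quadrature:
  (δR_1)² = 28.1;  (δR_2)² = 32.5
δR = √(60.6) = 7.78 Ω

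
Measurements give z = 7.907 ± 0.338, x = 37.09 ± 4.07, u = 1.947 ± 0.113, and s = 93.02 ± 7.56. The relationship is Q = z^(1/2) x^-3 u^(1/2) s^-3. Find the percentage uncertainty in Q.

Products/powers → add relative errors in quadrature, weighted by exponent:
  (½·δz/z)² = (0.5×0.0427)² = 0.000457;  (-3·δx/x)² = (-3×0.110)² = 0.108;  (½·δu/u)² = (0.5×0.0580)² = 0.000842;  (-3·δs/s)² = (-3×0.0813)² = 0.0594
δQ/Q = √(0.169) = 0.411

41.1%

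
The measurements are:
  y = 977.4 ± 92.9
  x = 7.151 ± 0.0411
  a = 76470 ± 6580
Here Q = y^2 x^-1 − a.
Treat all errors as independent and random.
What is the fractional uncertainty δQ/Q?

0.459

Let p = y^2·x^-1 = 133600. δp/p = √((2·δy/y)² + (-1·δx/x)²) = √(0.0361 + 3.3e-05) = 0.190, so δp = 25400.
Q = p − a: δQ = √(δp² + δa²) = √(6.46e+08 + 4.33e+07) = 26200
Q = 57120, so δQ/Q = 26200/57120 = 0.459.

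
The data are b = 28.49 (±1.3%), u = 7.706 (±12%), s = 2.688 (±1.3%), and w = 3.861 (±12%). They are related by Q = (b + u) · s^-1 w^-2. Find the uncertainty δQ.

Let h = b + u = 36.20. δh = √(δb² + δu²) = √(0.137 + 0.855) = 0.996, so δh/h = 0.0275.
Q is then a monomial in h, s, w:
δQ/Q = √((δh/h)² + (-1·δs/s)² + (-2·δw/w)²) = √(0.000757 + 0.000169 + 0.0576) = 0.242
Q = 0.9033, so δQ = 0.242 × 0.9033 = 0.219.

0.219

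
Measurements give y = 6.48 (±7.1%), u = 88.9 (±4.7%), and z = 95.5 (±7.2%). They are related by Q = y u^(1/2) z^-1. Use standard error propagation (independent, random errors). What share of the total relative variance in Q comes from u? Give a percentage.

(δQ/Q)² = (1·δy/y)² + (½·δu/u)² + (-1·δz/z)²
  y term: (1×0.0710)² = 0.00504
  u term: (0.5×0.0470)² = 0.000552
  z term: (-1×0.0720)² = 0.00518
Total = 0.0108. Share from u = 0.000552/0.0108 = 0.0512.

5.12%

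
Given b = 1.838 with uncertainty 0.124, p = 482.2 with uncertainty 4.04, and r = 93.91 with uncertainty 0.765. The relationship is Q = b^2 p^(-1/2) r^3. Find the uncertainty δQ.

17500

Since Q is a product/quotient, work with relative uncertainties:
  (2·δb/b)² = (2×0.0675)² = 0.0182;  (−½·δp/p)² = (-0.5×0.00838)² = 1.75e-05;  (3·δr/r)² = (3×0.00815)² = 0.000597
δQ/Q = √(0.0188) = 0.137
Q = 127400, so δQ = 0.137 × 127400 = 17500.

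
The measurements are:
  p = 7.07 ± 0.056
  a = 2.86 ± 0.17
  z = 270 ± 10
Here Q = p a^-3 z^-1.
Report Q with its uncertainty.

0.00112 ± 0.000204

Since Q is a product/quotient, work with relative uncertainties:
  (1·δp/p)² = (1×0.00792)² = 6.27e-05;  (-3·δa/a)² = (-3×0.0594)² = 0.0318;  (-1·δz/z)² = (-1×0.0370)² = 0.00137
δQ/Q = √(0.0332) = 0.182
Q = 0.00112, so δQ = 0.182 × 0.00112 = 0.000204.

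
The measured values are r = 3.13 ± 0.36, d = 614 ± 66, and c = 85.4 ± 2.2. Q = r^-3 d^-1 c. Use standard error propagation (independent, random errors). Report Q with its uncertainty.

Products/powers → add relative errors in quadrature, weighted by exponent:
  (-3·δr/r)² = (-3×0.115)² = 0.119;  (-1·δd/d)² = (-1×0.107)² = 0.0116;  (1·δc/c)² = (1×0.0258)² = 0.000664
δQ/Q = √(0.131) = 0.362
Q = 0.00454, so δQ = 0.362 × 0.00454 = 0.00164.

0.00454 ± 0.00164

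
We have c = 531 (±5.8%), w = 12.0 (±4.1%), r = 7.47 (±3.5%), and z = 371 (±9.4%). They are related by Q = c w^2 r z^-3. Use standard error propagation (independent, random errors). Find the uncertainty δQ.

0.00337

Since Q is a product/quotient, work with relative uncertainties:
  (1·δc/c)² = (1×0.0580)² = 0.00336;  (2·δw/w)² = (2×0.0410)² = 0.00672;  (1·δr/r)² = (1×0.0350)² = 0.00123;  (-3·δz/z)² = (-3×0.0940)² = 0.0795
δQ/Q = √(0.0908) = 0.301
Q = 0.0112, so δQ = 0.301 × 0.0112 = 0.00337.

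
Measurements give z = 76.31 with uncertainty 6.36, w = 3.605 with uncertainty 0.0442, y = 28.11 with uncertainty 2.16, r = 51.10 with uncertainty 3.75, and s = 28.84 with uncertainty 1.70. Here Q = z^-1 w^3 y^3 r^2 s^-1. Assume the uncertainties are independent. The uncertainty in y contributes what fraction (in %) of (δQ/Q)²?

61.5%

(δQ/Q)² = (-1·δz/z)² + (3·δw/w)² + (3·δy/y)² + (2·δr/r)² + (-1·δs/s)²
  z term: (-1×0.0833)² = 0.00695
  w term: (3×0.0123)² = 0.00135
  y term: (3×0.0768)² = 0.0531
  r term: (2×0.0734)² = 0.0215
  s term: (-1×0.0589)² = 0.00347
Total = 0.0865. Share from y = 0.0531/0.0865 = 0.615.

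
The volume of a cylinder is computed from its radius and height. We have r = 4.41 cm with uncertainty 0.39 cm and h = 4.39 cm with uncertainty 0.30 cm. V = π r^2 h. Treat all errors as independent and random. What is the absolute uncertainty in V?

50.9 cm^3

V is a product of powers, so relative uncertainties combine in quadrature:
  (2·δr/r)² = (2×0.0884)² = 0.0313;  (1·δh/h)² = (1×0.0683)² = 0.00467
δV/V = √(0.0360) = 0.190
V = 268 cm^3, so δV = 0.190 × 268 = 50.9 cm^3.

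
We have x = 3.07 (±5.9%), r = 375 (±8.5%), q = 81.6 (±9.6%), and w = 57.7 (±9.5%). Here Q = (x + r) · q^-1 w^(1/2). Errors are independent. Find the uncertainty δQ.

Let u = x + r = 378. δu = √(δx² + δr²) = √(0.0328 + 1020) = 31.9, so δu/u = 0.0843.
Q is then a monomial in u, q, w:
δQ/Q = √((δu/u)² + (-1·δq/q)² + (½·δw/w)²) = √(0.00711 + 0.00922 + 0.00226) = 0.136
Q = 35.2, so δQ = 0.136 × 35.2 = 4.80.

4.80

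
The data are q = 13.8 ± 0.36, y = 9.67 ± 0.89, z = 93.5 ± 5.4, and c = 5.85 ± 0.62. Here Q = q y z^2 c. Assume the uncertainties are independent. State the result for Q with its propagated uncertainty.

Q is a product of powers, so relative uncertainties combine in quadrature:
  (1·δq/q)² = (1×0.0261)² = 0.000681;  (1·δy/y)² = (1×0.0920)² = 0.00847;  (2·δz/z)² = (2×0.0578)² = 0.0133;  (1·δc/c)² = (1×0.106)² = 0.0112
δQ/Q = √(0.0337) = 0.184
Q = 6.82e+06, so δQ = 0.184 × 6.82e+06 = 1.25e+06.

(6.82 ± 1.25) × 10^6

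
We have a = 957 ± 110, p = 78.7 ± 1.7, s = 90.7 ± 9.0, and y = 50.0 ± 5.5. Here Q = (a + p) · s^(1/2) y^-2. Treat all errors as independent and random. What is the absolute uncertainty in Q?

Let u = a + p = 1040. δu = √(δa² + δp²) = √(12100 + 2.89) = 110, so δu/u = 0.106.
Q is then a monomial in u, s, y:
δQ/Q = √((δu/u)² + (½·δs/s)² + (-2·δy/y)²) = √(0.0113 + 0.00246 + 0.0484) = 0.249
Q = 3.95, so δQ = 0.249 × 3.95 = 0.984.

0.984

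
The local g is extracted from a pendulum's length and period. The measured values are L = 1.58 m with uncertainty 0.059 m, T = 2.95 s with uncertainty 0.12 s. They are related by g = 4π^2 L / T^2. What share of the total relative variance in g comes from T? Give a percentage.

(δg/g)² = (1·δL/L)² + (-2·δT/T)²
  L term: (1×0.0373)² = 0.00139
  T term: (-2×0.0407)² = 0.00662
Total = 0.00801. Share from T = 0.00662/0.00801 = 0.826.

82.6%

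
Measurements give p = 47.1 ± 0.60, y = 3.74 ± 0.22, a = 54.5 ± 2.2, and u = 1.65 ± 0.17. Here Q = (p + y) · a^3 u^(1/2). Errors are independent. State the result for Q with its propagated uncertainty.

Let w = p + y = 50.8. δw = √(δp² + δy²) = √(0.360 + 0.0484) = 0.639, so δw/w = 0.0126.
Q is then a monomial in w, a, u:
δQ/Q = √((δw/w)² + (3·δa/a)² + (½·δu/u)²) = √(0.000158 + 0.0147 + 0.00265) = 0.132
Q = 1.06e+07, so δQ = 0.132 × 1.06e+07 = 1.4e+06.

(1.06 ± 0.140) × 10^7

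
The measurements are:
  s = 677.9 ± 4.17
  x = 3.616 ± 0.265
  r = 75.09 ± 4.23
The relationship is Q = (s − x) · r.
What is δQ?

Let u = s − x = 674.3. δu = √(δs² + δx²) = √(17.4 + 0.0702) = 4.18, so δu/u = 0.00620.
Q is then a monomial in u, r:
δQ/Q = √((δu/u)² + (1·δr/r)²) = √(3.84e-05 + 0.00317) = 0.0567
Q = 50630, so δQ = 0.0567 × 50630 = 2870.

2870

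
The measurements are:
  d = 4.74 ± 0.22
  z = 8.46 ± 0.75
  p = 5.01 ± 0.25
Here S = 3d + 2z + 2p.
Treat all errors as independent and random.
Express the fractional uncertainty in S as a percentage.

Each term contributes (cᵢ δxᵢ)² to (δS)²:
  (3·δd)² = 0.436;  (2·δz)² = 2.25;  (2·δp)² = 0.250
δS = √(2.94) = 1.71
S = 41.2, so δS/S = 1.71/41.2 = 0.0416.

4.16%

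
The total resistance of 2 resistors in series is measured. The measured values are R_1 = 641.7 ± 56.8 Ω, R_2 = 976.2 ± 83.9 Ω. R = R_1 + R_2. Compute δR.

Each term contributes (cᵢ δxᵢ)² to (δR)²:
  (δR_1)² = 3230;  (δR_2)² = 7040
δR = √(10300) = 101 Ω

101 Ω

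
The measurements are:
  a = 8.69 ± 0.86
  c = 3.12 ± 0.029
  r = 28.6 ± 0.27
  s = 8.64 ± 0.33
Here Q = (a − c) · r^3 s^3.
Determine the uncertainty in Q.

Let u = a − c = 5.57. δu = √(δa² + δc²) = √(0.740 + 0.000841) = 0.860, so δu/u = 0.154.
Q is then a monomial in u, r, s:
δQ/Q = √((δu/u)² + (3·δr/r)² + (3·δs/s)²) = √(0.0239 + 0.000802 + 0.0131) = 0.194
Q = 8.4e+07, so δQ = 0.194 × 8.4e+07 = 1.63e+07.

1.63e+07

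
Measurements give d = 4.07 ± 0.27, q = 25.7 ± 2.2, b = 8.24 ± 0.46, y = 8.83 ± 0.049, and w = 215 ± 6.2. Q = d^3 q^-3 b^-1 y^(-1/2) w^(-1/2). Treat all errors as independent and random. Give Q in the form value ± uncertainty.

(1.11 ± 0.365) × 10^-5

Relative error in a monomial: (δQ/Q)² = Σ (nᵢ · δxᵢ/xᵢ)².
  (3·δd/d)² = (3×0.0663)² = 0.0396;  (-3·δq/q)² = (-3×0.0856)² = 0.0660;  (-1·δb/b)² = (-1×0.0558)² = 0.00312;  (−½·δy/y)² = (-0.5×0.00555)² = 7.7e-06;  (−½·δw/w)² = (-0.5×0.0288)² = 0.000208
δQ/Q = √(0.109) = 0.330
Q = 1.11e-05, so δQ = 0.330 × 1.11e-05 = 3.65e-06.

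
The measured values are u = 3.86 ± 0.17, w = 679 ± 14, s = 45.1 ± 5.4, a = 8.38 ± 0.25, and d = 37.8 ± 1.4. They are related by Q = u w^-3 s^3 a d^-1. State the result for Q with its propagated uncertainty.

(2.51 ± 0.928) × 10^-4

For a monomial Q ∝ u, w^-3, s^3, a, d^-1, fractional errors add in quadrature:
  (1·δu/u)² = (1×0.0440)² = 0.00194;  (-3·δw/w)² = (-3×0.0206)² = 0.00383;  (3·δs/s)² = (3×0.120)² = 0.129;  (1·δa/a)² = (1×0.0298)² = 0.000890;  (-1·δd/d)² = (-1×0.0370)² = 0.00137
δQ/Q = √(0.137) = 0.370
Q = 0.000251, so δQ = 0.370 × 0.000251 = 9.28e-05.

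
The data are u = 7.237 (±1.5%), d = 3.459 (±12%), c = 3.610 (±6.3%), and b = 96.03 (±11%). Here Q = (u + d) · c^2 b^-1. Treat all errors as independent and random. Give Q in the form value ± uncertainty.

1.452 ± 0.250

Let w = u + d = 10.70. δw = √(δu² + δd²) = √(0.0118 + 0.172) = 0.429, so δw/w = 0.0401.
Q is then a monomial in w, c, b:
δQ/Q = √((δw/w)² + (2·δc/c)² + (-1·δb/b)²) = √(0.00161 + 0.0159 + 0.0121) = 0.172
Q = 1.452, so δQ = 0.172 × 1.452 = 0.250.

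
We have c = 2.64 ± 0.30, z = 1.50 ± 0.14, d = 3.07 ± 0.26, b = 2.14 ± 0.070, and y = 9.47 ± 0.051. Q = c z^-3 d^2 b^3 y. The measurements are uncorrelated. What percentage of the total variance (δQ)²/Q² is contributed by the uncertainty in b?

7.43%

(δQ/Q)² = (1·δc/c)² + (-3·δz/z)² + (2·δd/d)² + (3·δb/b)² + (1·δy/y)²
  c term: (1×0.114)² = 0.0129
  z term: (-3×0.0933)² = 0.0784
  d term: (2×0.0847)² = 0.0287
  b term: (3×0.0327)² = 0.00963
  y term: (1×0.00539)² = 2.9e-05
Total = 0.130. Share from b = 0.00963/0.130 = 0.0743.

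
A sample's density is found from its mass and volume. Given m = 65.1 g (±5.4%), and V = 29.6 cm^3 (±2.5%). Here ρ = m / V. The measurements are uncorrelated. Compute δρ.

For a monomial ρ ∝ m, V^-1, fractional errors add in quadrature:
  (1·δm/m)² = (1×0.0540)² = 0.00292;  (-1·δV/V)² = (-1×0.0250)² = 0.000625
δρ/ρ = √(0.00354) = 0.0595
ρ = 2.20 g/cm^3, so δρ = 0.0595 × 2.20 = 0.131 g/cm^3.

0.131 g/cm^3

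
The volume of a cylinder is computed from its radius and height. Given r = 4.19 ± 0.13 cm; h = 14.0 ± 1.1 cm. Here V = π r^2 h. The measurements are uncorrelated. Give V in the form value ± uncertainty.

772 ± 77.3 cm^3

For a monomial V ∝ r^2, h, fractional errors add in quadrature:
  (2·δr/r)² = (2×0.0310)² = 0.00385;  (1·δh/h)² = (1×0.0786)² = 0.00617
δV/V = √(0.0100) = 0.100
V = 772 cm^3, so δV = 0.100 × 772 = 77.3 cm^3.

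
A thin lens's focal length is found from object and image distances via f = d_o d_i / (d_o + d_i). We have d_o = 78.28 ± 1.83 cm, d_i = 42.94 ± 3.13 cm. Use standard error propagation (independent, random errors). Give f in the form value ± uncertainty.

27.73 ± 1.33 cm

∂f/∂d_o = (d_i/(d_o+d_i))² = 0.125;  ∂f/∂d_i = (d_o/(d_o+d_i))² = 0.417
δf = √((∂f/∂d_o · δd_o)² + (∂f/∂d_i · δd_i)²) = √(0.0527 + 1.70) = 1.33 cm
f = 27.73 cm.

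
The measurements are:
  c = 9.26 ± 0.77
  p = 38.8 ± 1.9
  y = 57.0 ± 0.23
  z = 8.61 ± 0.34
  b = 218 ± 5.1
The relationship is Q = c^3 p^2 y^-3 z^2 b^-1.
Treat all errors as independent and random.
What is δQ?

Since Q is a product/quotient, work with relative uncertainties:
  (3·δc/c)² = (3×0.0832)² = 0.0622;  (2·δp/p)² = (2×0.0490)² = 0.00959;  (-3·δy/y)² = (-3×0.00404)² = 0.000147;  (2·δz/z)² = (2×0.0395)² = 0.00624;  (-1·δb/b)² = (-1×0.0234)² = 0.000547
δQ/Q = √(0.0788) = 0.281
Q = 2.19, so δQ = 0.281 × 2.19 = 0.616.

0.616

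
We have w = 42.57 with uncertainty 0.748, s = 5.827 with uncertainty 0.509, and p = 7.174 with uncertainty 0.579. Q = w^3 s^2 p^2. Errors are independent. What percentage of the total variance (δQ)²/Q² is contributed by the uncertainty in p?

(δQ/Q)² = (3·δw/w)² + (2·δs/s)² + (2·δp/p)²
  w term: (3×0.0176)² = 0.00278
  s term: (2×0.0874)² = 0.0305
  p term: (2×0.0807)² = 0.0261
Total = 0.0594. Share from p = 0.0261/0.0594 = 0.439.

43.9%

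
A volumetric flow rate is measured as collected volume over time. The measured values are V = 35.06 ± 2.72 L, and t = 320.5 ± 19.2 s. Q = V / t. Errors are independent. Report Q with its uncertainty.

0.1094 ± 0.0107 L/s

Each factor contributes (exponent × relative error)² to (δQ/Q)²:
  (1·δV/V)² = (1×0.0776)² = 0.00602;  (-1·δt/t)² = (-1×0.0599)² = 0.00359
δQ/Q = √(0.00961) = 0.0980
Q = 0.1094 L/s, so δQ = 0.0980 × 0.1094 = 0.0107 L/s.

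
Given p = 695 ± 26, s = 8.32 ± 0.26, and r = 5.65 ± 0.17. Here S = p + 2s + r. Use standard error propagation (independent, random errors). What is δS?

26.0

Sums and differences: (δS)² = Σ (cᵢ δxᵢ)².
  (δp)² = 676;  (2·δs)² = 0.270;  (δr)² = 0.0289
δS = √(676) = 26.0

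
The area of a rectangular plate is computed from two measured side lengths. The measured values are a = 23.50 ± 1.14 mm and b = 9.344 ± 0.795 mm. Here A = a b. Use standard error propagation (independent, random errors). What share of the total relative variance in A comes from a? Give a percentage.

(δA/A)² = (1·δa/a)² + (1·δb/b)²
  a term: (1×0.0485)² = 0.00235
  b term: (1×0.0851)² = 0.00724
Total = 0.00959. Share from a = 0.00235/0.00959 = 0.245.

24.5%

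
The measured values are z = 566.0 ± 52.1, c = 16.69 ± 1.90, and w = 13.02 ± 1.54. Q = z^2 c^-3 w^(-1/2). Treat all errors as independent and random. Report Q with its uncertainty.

Each factor contributes (exponent × relative error)² to (δQ/Q)²:
  (2·δz/z)² = (2×0.0920)² = 0.0339;  (-3·δc/c)² = (-3×0.114)² = 0.117;  (−½·δw/w)² = (-0.5×0.118)² = 0.00350
δQ/Q = √(0.154) = 0.392
Q = 19.10, so δQ = 0.392 × 19.10 = 7.49.

19.10 ± 7.49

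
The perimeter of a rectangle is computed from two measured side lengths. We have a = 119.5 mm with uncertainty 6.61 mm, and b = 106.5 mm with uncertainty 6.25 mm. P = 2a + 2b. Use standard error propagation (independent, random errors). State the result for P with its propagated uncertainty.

452.0 ± 18.2 mm

Each term contributes (cᵢ δxᵢ)² to (δP)²:
  (2·δa)² = 175;  (2·δb)² = 156
δP = √(331) = 18.2 mm
P = 452.0 mm.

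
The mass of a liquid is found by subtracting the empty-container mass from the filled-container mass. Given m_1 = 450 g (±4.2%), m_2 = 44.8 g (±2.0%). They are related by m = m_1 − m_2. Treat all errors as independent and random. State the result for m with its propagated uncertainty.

Sums and differences: (δm)² = Σ (cᵢ δxᵢ)².
  (δm_1)² = 357;  (δm_2)² = 0.803
δm = √(358) = 18.9 g
m = 405 g.

405 ± 18.9 g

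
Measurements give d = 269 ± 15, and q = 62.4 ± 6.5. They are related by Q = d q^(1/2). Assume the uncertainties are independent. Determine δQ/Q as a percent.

Relative error in a monomial: (δQ/Q)² = Σ (nᵢ · δxᵢ/xᵢ)².
  (1·δd/d)² = (1×0.0558)² = 0.00311;  (½·δq/q)² = (0.5×0.104)² = 0.00271
δQ/Q = √(0.00582) = 0.0763

7.63%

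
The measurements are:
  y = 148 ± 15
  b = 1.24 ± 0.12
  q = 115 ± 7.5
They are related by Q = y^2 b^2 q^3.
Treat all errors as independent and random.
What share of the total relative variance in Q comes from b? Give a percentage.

32.1%

(δQ/Q)² = (2·δy/y)² + (2·δb/b)² + (3·δq/q)²
  y term: (2×0.101)² = 0.0411
  b term: (2×0.0968)² = 0.0375
  q term: (3×0.0652)² = 0.0383
Total = 0.117. Share from b = 0.0375/0.117 = 0.321.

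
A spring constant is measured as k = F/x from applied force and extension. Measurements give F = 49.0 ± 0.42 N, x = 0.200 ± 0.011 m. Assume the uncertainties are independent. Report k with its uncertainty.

245 ± 13.6 N/m

Products/powers → add relative errors in quadrature, weighted by exponent:
  (1·δF/F)² = (1×0.00857)² = 7.35e-05;  (-1·δx/x)² = (-1×0.0550)² = 0.00302
δk/k = √(0.00310) = 0.0557
k = 245 N/m, so δk = 0.0557 × 245 = 13.6 N/m.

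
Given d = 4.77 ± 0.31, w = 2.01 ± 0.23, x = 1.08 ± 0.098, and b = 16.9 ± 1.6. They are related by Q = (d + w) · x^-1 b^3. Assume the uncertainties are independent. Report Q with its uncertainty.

30300 ± 9200

Let u = d + w = 6.78. δu = √(δd² + δw²) = √(0.0961 + 0.0529) = 0.386, so δu/u = 0.0569.
Q is then a monomial in u, x, b:
δQ/Q = √((δu/u)² + (-1·δx/x)² + (3·δb/b)²) = √(0.00324 + 0.00823 + 0.0807) = 0.304
Q = 30300, so δQ = 0.304 × 30300 = 9200.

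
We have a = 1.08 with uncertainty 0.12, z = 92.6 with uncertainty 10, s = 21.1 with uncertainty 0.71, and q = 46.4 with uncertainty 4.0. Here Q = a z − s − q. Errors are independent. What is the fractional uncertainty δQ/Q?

0.493

Let p = a·z = 100. δp/p = √((1·δa/a)² + (1·δz/z)²) = √(0.0123 + 0.0117) = 0.155, so δp = 15.5.
Q = p − s − q: δQ = √(δp² + δs² + δq²) = √(240 + 0.504 + 16.0) = 16.0
Q = 32.5, so δQ/Q = 16.0/32.5 = 0.493.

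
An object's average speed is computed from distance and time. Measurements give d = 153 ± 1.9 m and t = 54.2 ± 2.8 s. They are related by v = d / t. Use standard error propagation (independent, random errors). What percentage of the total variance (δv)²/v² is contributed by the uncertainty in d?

5.46%

(δv/v)² = (1·δd/d)² + (-1·δt/t)²
  d term: (1×0.0124)² = 0.000154
  t term: (-1×0.0517)² = 0.00267
Total = 0.00282. Share from d = 0.000154/0.00282 = 0.0546.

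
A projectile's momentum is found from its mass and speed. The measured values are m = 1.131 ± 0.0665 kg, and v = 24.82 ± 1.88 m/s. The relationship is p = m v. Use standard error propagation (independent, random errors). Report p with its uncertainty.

28.07 ± 2.69 kg·m/s

Relative error in a monomial: (δp/p)² = Σ (nᵢ · δxᵢ/xᵢ)².
  (1·δm/m)² = (1×0.0588)² = 0.00346;  (1·δv/v)² = (1×0.0757)² = 0.00574
δp/p = √(0.00919) = 0.0959
p = 28.07 kg·m/s, so δp = 0.0959 × 28.07 = 2.69 kg·m/s.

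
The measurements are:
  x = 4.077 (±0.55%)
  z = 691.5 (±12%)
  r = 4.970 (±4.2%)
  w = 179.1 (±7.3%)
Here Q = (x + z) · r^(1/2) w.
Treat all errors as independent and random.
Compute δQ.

Let u = x + z = 695.6. δu = √(δx² + δz²) = √(0.000503 + 6890) = 83.0, so δu/u = 0.119.
Q is then a monomial in u, r, w:
δQ/Q = √((δu/u)² + (½·δr/r)² + (1·δw/w)²) = √(0.0142 + 0.000441 + 0.00533) = 0.141
Q = 277700, so δQ = 0.141 × 277700 = 39300.

39300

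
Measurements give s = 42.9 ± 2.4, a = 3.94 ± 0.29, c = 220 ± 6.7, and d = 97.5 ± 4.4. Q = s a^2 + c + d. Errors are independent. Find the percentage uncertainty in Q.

10.7%

Let p = s·a^2 = 666. δp/p = √((1·δs/s)² + (2·δa/a)²) = √(0.00313 + 0.0217) = 0.157, so δp = 105.
Q = p + c + d: δQ = √(δp² + δc² + δd²) = √(11000 + 44.9 + 19.4) = 105
Q = 983, so δQ/Q = 105/983 = 0.107.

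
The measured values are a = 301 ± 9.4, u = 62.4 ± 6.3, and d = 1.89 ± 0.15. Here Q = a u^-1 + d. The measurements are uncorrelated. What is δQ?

0.531

Let p = a·u^-1 = 4.82. δp/p = √((1·δa/a)² + (-1·δu/u)²) = √(0.000975 + 0.0102) = 0.106, so δp = 0.510.
Q = p + d: δQ = √(δp² + δd²) = √(0.260 + 0.0225) = 0.531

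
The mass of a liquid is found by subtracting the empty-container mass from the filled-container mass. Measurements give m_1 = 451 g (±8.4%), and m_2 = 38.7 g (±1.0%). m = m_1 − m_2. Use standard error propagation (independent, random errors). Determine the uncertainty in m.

Absolute uncertainties add in quadrature for a linear combination:
  (δm_1)² = 1440;  (δm_2)² = 0.150
δm = √(1440) = 37.9 g

37.9 g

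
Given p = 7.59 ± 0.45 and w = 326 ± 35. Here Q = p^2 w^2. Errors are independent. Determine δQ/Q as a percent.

24.5%

Relative error in a monomial: (δQ/Q)² = Σ (nᵢ · δxᵢ/xᵢ)².
  (2·δp/p)² = (2×0.0593)² = 0.0141;  (2·δw/w)² = (2×0.107)² = 0.0461
δQ/Q = √(0.0602) = 0.245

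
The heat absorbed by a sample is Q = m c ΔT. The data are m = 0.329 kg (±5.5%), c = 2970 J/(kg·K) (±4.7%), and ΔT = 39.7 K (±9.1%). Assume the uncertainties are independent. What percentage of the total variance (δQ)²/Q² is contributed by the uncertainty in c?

16.3%

(δQ/Q)² = (1·δm/m)² + (1·δc/c)² + (1·δΔT/ΔT)²
  m term: (1×0.0550)² = 0.00302
  c term: (1×0.0470)² = 0.00221
  ΔT term: (1×0.0910)² = 0.00828
Total = 0.0135. Share from c = 0.00221/0.0135 = 0.163.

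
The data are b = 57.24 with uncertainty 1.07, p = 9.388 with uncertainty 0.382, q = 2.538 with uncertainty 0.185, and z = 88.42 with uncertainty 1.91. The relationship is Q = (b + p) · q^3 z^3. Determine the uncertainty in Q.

Let u = b + p = 66.63. δu = √(δb² + δp²) = √(1.14 + 0.146) = 1.14, so δu/u = 0.0171.
Q is then a monomial in u, q, z:
δQ/Q = √((δu/u)² + (3·δq/q)² + (3·δz/z)²) = √(0.000291 + 0.0478 + 0.00420) = 0.229
Q = 7.53e+08, so δQ = 0.229 × 7.53e+08 = 1.72e+08.

1.72e+08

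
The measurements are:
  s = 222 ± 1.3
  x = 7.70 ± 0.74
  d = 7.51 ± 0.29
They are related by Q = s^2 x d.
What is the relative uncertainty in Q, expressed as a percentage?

10.4%

Q is a product of powers, so relative uncertainties combine in quadrature:
  (2·δs/s)² = (2×0.00586)² = 0.000137;  (1·δx/x)² = (1×0.0961)² = 0.00924;  (1·δd/d)² = (1×0.0386)² = 0.00149
δQ/Q = √(0.0109) = 0.104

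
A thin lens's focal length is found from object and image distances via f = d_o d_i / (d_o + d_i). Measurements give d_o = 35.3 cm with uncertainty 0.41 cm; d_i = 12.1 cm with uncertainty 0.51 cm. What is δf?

∂f/∂d_o = (d_i/(d_o+d_i))² = 0.0652;  ∂f/∂d_i = (d_o/(d_o+d_i))² = 0.555
δf = √((∂f/∂d_o · δd_o)² + (∂f/∂d_i · δd_i)²) = √(0.000714 + 0.0800) = 0.284 cm

0.284 cm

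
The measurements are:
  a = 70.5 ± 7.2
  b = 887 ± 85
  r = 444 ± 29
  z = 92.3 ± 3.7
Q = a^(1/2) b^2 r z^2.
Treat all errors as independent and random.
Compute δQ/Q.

0.224

For a monomial Q ∝ a^(1/2), b^2, r, z^2, fractional errors add in quadrature:
  (½·δa/a)² = (0.5×0.102)² = 0.00261;  (2·δb/b)² = (2×0.0958)² = 0.0367;  (1·δr/r)² = (1×0.0653)² = 0.00427;  (2·δz/z)² = (2×0.0401)² = 0.00643
δQ/Q = √(0.0500) = 0.224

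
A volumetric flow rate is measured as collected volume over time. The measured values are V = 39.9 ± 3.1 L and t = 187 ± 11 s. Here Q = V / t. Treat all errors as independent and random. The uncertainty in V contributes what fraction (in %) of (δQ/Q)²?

(δQ/Q)² = (1·δV/V)² + (-1·δt/t)²
  V term: (1×0.0777)² = 0.00604
  t term: (-1×0.0588)² = 0.00346
Total = 0.00950. Share from V = 0.00604/0.00950 = 0.636.

63.6%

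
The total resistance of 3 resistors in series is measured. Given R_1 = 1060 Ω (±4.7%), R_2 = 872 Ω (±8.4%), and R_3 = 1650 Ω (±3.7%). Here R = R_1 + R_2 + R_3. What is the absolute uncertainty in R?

Sums and differences: (δR)² = Σ (cᵢ δxᵢ)².
  (δR_1)² = 2480;  (δR_2)² = 5370;  (δR_3)² = 3730
δR = √(11600) = 108 Ω

108 Ω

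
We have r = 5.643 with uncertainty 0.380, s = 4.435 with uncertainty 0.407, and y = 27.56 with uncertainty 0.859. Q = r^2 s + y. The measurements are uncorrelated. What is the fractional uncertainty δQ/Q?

Let p = r^2·s = 141.2. δp/p = √((2·δr/r)² + (1·δs/s)²) = √(0.0181 + 0.00842) = 0.163, so δp = 23.0.
Q = p + y: δQ = √(δp² + δy²) = √(530 + 0.738) = 23.0
Q = 168.8, so δQ/Q = 23.0/168.8 = 0.136.

0.136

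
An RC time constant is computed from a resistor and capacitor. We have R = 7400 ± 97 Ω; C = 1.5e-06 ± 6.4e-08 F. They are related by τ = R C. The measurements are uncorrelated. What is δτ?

0.000495 s

τ is a product of powers, so relative uncertainties combine in quadrature:
  (1·δR/R)² = (1×0.0131)² = 0.000172;  (1·δC/C)² = (1×0.0427)² = 0.00182
δτ/τ = √(0.00199) = 0.0446
τ = 0.0111 s, so δτ = 0.0446 × 0.0111 = 0.000495 s.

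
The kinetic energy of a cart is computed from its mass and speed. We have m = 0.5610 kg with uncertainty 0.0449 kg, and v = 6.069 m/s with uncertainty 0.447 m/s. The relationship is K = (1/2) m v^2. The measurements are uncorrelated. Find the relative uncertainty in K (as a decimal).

0.168

K is a product of powers, so relative uncertainties combine in quadrature:
  (1·δm/m)² = (1×0.0800)² = 0.00641;  (2·δv/v)² = (2×0.0737)² = 0.0217
δK/K = √(0.0281) = 0.168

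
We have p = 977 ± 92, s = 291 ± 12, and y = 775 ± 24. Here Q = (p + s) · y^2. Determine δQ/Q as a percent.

Let u = p + s = 1270. δu = √(δp² + δs²) = √(8460 + 144) = 92.8, so δu/u = 0.0732.
Q is then a monomial in u, y:
δQ/Q = √((δu/u)² + (2·δy/y)²) = √(0.00535 + 0.00384) = 0.0959

9.59%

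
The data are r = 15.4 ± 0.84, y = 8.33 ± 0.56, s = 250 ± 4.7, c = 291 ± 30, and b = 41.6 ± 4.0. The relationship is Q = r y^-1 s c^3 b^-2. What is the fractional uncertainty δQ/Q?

0.375

Since Q is a product/quotient, work with relative uncertainties:
  (1·δr/r)² = (1×0.0545)² = 0.00298;  (-1·δy/y)² = (-1×0.0672)² = 0.00452;  (1·δs/s)² = (1×0.0188)² = 0.000353;  (3·δc/c)² = (3×0.103)² = 0.0957;  (-2·δb/b)² = (-2×0.0962)² = 0.0370
δQ/Q = √(0.140) = 0.375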